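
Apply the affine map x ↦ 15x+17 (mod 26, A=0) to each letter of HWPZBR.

H(7): 15·7+17=122≡18 → S
W(22): 15·22+17=347≡9 → J
P(15): 15·15+17=242≡8 → I
Z(25): 15·25+17=392≡2 → C
B(1): 15·1+17=32≡6 → G
R(17): 15·17+17=272≡12 → M

SJICGM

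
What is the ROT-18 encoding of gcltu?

yudlm

g(6): 6+18=24 → y
c(2): 2+18=20 → u
l(11): 11+18=29≡3 → d
t(19): 19+18=37≡11 → l
u(20): 20+18=38≡12 → m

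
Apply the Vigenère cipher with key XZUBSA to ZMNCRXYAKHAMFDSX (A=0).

WLHDJXVZEISMCCMY

Repeat the key across the message: XZUBSAXZUBSAXZUB
Z(25)+X(23): 48≡22 → W
M(12)+Z(25): 37≡11 → L
N(13)+U(20): 33≡7 → H
C(2)+B(1): 3 → D
R(17)+S(18): 35≡9 → J
X(23)+A(0): 23 → X
Y(24)+X(23): 47≡21 → V
A(0)+Z(25): 25 → Z
K(10)+U(20): 30≡4 → E
H(7)+B(1): 8 → I
A(0)+S(18): 18 → S
M(12)+A(0): 12 → M
F(5)+X(23): 28≡2 → C
D(3)+Z(25): 28≡2 → C
S(18)+U(20): 38≡12 → M
X(23)+B(1): 24 → Y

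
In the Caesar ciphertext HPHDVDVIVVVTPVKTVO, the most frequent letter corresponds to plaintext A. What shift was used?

21

The most frequent ciphertext letter is V (appears 7 times).
V is position 21; A is position 0.
Shift = 21.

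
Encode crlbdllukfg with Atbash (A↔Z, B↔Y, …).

xioywoofput

c(2) → x(23)
r(17) → i(8)
l(11) → o(14)
b(1) → y(24)
d(3) → w(22)
l(11) → o(14)
l(11) → o(14)
u(20) → f(5)
k(10) → p(15)
f(5) → u(20)
g(6) → t(19)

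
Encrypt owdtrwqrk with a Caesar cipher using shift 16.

o(14): 14+16=30≡4 → e
w(22): 22+16=38≡12 → m
d(3): 3+16=19 → t
t(19): 19+16=35≡9 → j
r(17): 17+16=33≡7 → h
w(22): 22+16=38≡12 → m
q(16): 16+16=32≡6 → g
r(17): 17+16=33≡7 → h
k(10): 10+16=26≡0 → a

emtjhmgha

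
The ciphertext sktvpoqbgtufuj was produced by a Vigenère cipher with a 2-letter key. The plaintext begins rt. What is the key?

br

Subtract each crib letter from the matching ciphertext letter (mod 26):
s(18)−r(17)=1 → b
k(10)−t(19)=-9≡17 → r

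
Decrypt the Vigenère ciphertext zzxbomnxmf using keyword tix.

graigpuppm

Repeat the key across the ciphertext: tixtixtixt
z(25)−t(19): 6 → g
z(25)−i(8): 17 → r
x(23)−x(23): 0 → a
b(1)−t(19): -18≡8 → i
o(14)−i(8): 6 → g
m(12)−x(23): -11≡15 → p
n(13)−t(19): -6≡20 → u
x(23)−i(8): 15 → p
m(12)−x(23): -11≡15 → p
f(5)−t(19): -14≡12 → m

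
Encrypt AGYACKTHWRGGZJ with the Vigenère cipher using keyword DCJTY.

Repeat the key across the message: DCJTYDCJTYDCJT
A(0)+D(3): 3 → D
G(6)+C(2): 8 → I
Y(24)+J(9): 33≡7 → H
A(0)+T(19): 19 → T
C(2)+Y(24): 26≡0 → A
K(10)+D(3): 13 → N
T(19)+C(2): 21 → V
H(7)+J(9): 16 → Q
W(22)+T(19): 41≡15 → P
R(17)+Y(24): 41≡15 → P
G(6)+D(3): 9 → J
G(6)+C(2): 8 → I
Z(25)+J(9): 34≡8 → I
J(9)+T(19): 28≡2 → C

DIHTANVQPPJIIC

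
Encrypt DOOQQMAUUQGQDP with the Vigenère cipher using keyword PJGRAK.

Repeat the key across the message: PJGRAKPJGRAKPJ
D(3)+P(15): 18 → S
O(14)+J(9): 23 → X
O(14)+G(6): 20 → U
Q(16)+R(17): 33≡7 → H
Q(16)+A(0): 16 → Q
M(12)+K(10): 22 → W
A(0)+P(15): 15 → P
U(20)+J(9): 29≡3 → D
U(20)+G(6): 26≡0 → A
Q(16)+R(17): 33≡7 → H
G(6)+A(0): 6 → G
Q(16)+K(10): 26≡0 → A
D(3)+P(15): 18 → S
P(15)+J(9): 24 → Y

SXUHQWPDAHGASY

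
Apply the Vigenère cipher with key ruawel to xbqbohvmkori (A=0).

ovqxssmgkkvt

Repeat the key across the message: ruawelruawel
x(23)+r(17): 40≡14 → o
b(1)+u(20): 21 → v
q(16)+a(0): 16 → q
b(1)+w(22): 23 → x
o(14)+e(4): 18 → s
h(7)+l(11): 18 → s
v(21)+r(17): 38≡12 → m
m(12)+u(20): 32≡6 → g
k(10)+a(0): 10 → k
o(14)+w(22): 36≡10 → k
r(17)+e(4): 21 → v
i(8)+l(11): 19 → t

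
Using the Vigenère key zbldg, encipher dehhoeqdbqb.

cfskudroewa

Repeat the key across the message: zbldgzbldgz
d(3)+z(25): 28≡2 → c
e(4)+b(1): 5 → f
h(7)+l(11): 18 → s
h(7)+d(3): 10 → k
o(14)+g(6): 20 → u
e(4)+z(25): 29≡3 → d
q(16)+b(1): 17 → r
d(3)+l(11): 14 → o
b(1)+d(3): 4 → e
q(16)+g(6): 22 → w
b(1)+z(25): 26≡0 → a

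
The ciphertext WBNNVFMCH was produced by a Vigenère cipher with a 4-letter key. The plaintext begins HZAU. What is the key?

Subtract each crib letter from the matching ciphertext letter (mod 26):
W(22)−H(7)=15 → P
B(1)−Z(25)=-24≡2 → C
N(13)−A(0)=13 → N
N(13)−U(20)=-7≡19 → T

PCNT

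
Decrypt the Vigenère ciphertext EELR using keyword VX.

JHQU

Repeat the key across the ciphertext: VXVX
E(4)−V(21): -17≡9 → J
E(4)−X(23): -19≡7 → H
L(11)−V(21): -10≡16 → Q
R(17)−X(23): -6≡20 → U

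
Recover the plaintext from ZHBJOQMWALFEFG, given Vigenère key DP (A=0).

WSYULBJHXWCPCR

Repeat the key across the ciphertext: DPDPDPDPDPDPDP
Z(25)−D(3): 22 → W
H(7)−P(15): -8≡18 → S
B(1)−D(3): -2≡24 → Y
J(9)−P(15): -6≡20 → U
O(14)−D(3): 11 → L
Q(16)−P(15): 1 → B
M(12)−D(3): 9 → J
W(22)−P(15): 7 → H
A(0)−D(3): -3≡23 → X
L(11)−P(15): -4≡22 → W
F(5)−D(3): 2 → C
E(4)−P(15): -11≡15 → P
F(5)−D(3): 2 → C
G(6)−P(15): -9≡17 → R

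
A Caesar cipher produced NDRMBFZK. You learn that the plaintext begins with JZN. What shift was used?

From the crib: N(13)−J(9)=4, so the shift is 4.

4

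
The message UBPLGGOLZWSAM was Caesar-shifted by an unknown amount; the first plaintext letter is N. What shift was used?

From the crib: U(20)−N(13)=7, so the shift is 7.

7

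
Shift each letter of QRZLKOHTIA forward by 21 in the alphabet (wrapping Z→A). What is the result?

Q(16): 16+21=37≡11 → L
R(17): 17+21=38≡12 → M
Z(25): 25+21=46≡20 → U
L(11): 11+21=32≡6 → G
K(10): 10+21=31≡5 → F
O(14): 14+21=35≡9 → J
H(7): 7+21=28≡2 → C
T(19): 19+21=40≡14 → O
I(8): 8+21=29≡3 → D
A(0): 0+21=21 → V

LMUGFJCODV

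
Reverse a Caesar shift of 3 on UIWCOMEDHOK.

RFTZLJBAELH

U(20): 20−3=17 → R
I(8): 8−3=5 → F
W(22): 22−3=19 → T
C(2): 2−3=-1≡25 → Z
O(14): 14−3=11 → L
M(12): 12−3=9 → J
E(4): 4−3=1 → B
D(3): 3−3=0 → A
H(7): 7−3=4 → E
O(14): 14−3=11 → L
K(10): 10−3=7 → H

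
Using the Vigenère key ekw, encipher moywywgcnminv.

Repeat the key across the message: ekwekwekwekwe
m(12)+e(4): 16 → q
o(14)+k(10): 24 → y
y(24)+w(22): 46≡20 → u
w(22)+e(4): 26≡0 → a
y(24)+k(10): 34≡8 → i
w(22)+w(22): 44≡18 → s
g(6)+e(4): 10 → k
c(2)+k(10): 12 → m
n(13)+w(22): 35≡9 → j
m(12)+e(4): 16 → q
i(8)+k(10): 18 → s
n(13)+w(22): 35≡9 → j
v(21)+e(4): 25 → z

qyuaiskmjqsjz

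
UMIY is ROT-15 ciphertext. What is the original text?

FXTJ

U(20): 20−15=5 → F
M(12): 12−15=-3≡23 → X
I(8): 8−15=-7≡19 → T
Y(24): 24−15=9 → J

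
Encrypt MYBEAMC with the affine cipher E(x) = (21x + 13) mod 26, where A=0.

M(12): 21·12+13=265≡5 → F
Y(24): 21·24+13=517≡23 → X
B(1): 21·1+13=34≡8 → I
E(4): 21·4+13=97≡19 → T
A(0): 21·0+13=13 → N
M(12): 21·12+13=265≡5 → F
C(2): 21·2+13=55≡3 → D

FXITNFD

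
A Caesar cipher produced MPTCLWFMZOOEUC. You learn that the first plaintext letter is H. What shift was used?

5

From the crib: M(12)−H(7)=5, so the shift is 5.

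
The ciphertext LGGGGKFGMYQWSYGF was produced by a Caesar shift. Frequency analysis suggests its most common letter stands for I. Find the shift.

The most frequent ciphertext letter is G (appears 6 times).
G is position 6; I is position 8.
Shift = -2≡24.

24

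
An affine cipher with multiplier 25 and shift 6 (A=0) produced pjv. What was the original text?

rxl

The inverse of 25 mod 26 is 25, since 25·25=625≡1. Apply D(y)=25·(y−6) mod 26:
p(15): 25·(15−6)=225≡17 → r
j(9): 25·(9−6)=75≡23 → x
v(21): 25·(21−6)=375≡11 → l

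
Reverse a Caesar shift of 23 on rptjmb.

r(17): 17−23=-6≡20 → u
p(15): 15−23=-8≡18 → s
t(19): 19−23=-4≡22 → w
j(9): 9−23=-14≡12 → m
m(12): 12−23=-11≡15 → p
b(1): 1−23=-22≡4 → e

uswmpe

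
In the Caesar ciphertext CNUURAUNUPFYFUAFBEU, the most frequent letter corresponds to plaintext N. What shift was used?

The most frequent ciphertext letter is U (appears 6 times).
U is position 20; N is position 13.
Shift = 7.

7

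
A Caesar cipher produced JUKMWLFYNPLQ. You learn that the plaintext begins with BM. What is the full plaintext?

BMCEODXQFHDI

From the crib: J(9)−B(1)=8, so the shift is 8.
Subtract 8 from each ciphertext letter:
J(9): 9−8=1 → B
U(20): 20−8=12 → M
K(10): 10−8=2 → C
M(12): 12−8=4 → E
W(22): 22−8=14 → O
L(11): 11−8=3 → D
F(5): 5−8=-3≡23 → X
Y(24): 24−8=16 → Q
N(13): 13−8=5 → F
P(15): 15−8=7 → H
L(11): 11−8=3 → D
Q(16): 16−8=8 → I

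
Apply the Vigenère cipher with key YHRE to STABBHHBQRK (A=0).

Repeat the key across the message: YHREYHREYHR
S(18)+Y(24): 42≡16 → Q
T(19)+H(7): 26≡0 → A
A(0)+R(17): 17 → R
B(1)+E(4): 5 → F
B(1)+Y(24): 25 → Z
H(7)+H(7): 14 → O
H(7)+R(17): 24 → Y
B(1)+E(4): 5 → F
Q(16)+Y(24): 40≡14 → O
R(17)+H(7): 24 → Y
K(10)+R(17): 27≡1 → B

QARFZOYFOYB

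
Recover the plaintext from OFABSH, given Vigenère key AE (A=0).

OBAXSD

Repeat the key across the ciphertext: AEAEAE
O(14)−A(0): 14 → O
F(5)−E(4): 1 → B
A(0)−A(0): 0 → A
B(1)−E(4): -3≡23 → X
S(18)−A(0): 18 → S
H(7)−E(4): 3 → D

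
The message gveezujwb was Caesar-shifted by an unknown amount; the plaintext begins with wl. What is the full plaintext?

wluupkzmr

From the crib: g(6)−w(22)=-16≡10, so the shift is 10.
Subtract 10 from each ciphertext letter:
g(6): 6−10=-4≡22 → w
v(21): 21−10=11 → l
e(4): 4−10=-6≡20 → u
e(4): 4−10=-6≡20 → u
z(25): 25−10=15 → p
u(20): 20−10=10 → k
j(9): 9−10=-1≡25 → z
w(22): 22−10=12 → m
b(1): 1−10=-9≡17 → r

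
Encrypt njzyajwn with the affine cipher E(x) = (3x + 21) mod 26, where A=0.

n(13): 3·13+21=60≡8 → i
j(9): 3·9+21=48≡22 → w
z(25): 3·25+21=96≡18 → s
y(24): 3·24+21=93≡15 → p
a(0): 3·0+21=21 → v
j(9): 3·9+21=48≡22 → w
w(22): 3·22+21=87≡9 → j
n(13): 3·13+21=60≡8 → i

iwspvwji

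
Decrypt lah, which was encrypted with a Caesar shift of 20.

rgn

l(11): 11−20=-9≡17 → r
a(0): 0−20=-20≡6 → g
h(7): 7−20=-13≡13 → n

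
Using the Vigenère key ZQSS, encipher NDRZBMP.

MTJRACH

Repeat the key across the message: ZQSSZQS
N(13)+Z(25): 38≡12 → M
D(3)+Q(16): 19 → T
R(17)+S(18): 35≡9 → J
Z(25)+S(18): 43≡17 → R
B(1)+Z(25): 26≡0 → A
M(12)+Q(16): 28≡2 → C
P(15)+S(18): 33≡7 → H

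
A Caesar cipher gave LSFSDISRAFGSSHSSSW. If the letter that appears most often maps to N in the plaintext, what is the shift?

5

The most frequent ciphertext letter is S (appears 8 times).
S is position 18; N is position 13.
Shift = 5.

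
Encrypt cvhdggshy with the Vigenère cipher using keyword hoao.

Repeat the key across the message: hoaohoaoh
c(2)+h(7): 9 → j
v(21)+o(14): 35≡9 → j
h(7)+a(0): 7 → h
d(3)+o(14): 17 → r
g(6)+h(7): 13 → n
g(6)+o(14): 20 → u
s(18)+a(0): 18 → s
h(7)+o(14): 21 → v
y(24)+h(7): 31≡5 → f

jjhrnusvf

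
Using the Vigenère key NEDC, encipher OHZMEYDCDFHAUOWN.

Repeat the key across the message: NEDCNEDCNEDCNEDC
O(14)+N(13): 27≡1 → B
H(7)+E(4): 11 → L
Z(25)+D(3): 28≡2 → C
M(12)+C(2): 14 → O
E(4)+N(13): 17 → R
Y(24)+E(4): 28≡2 → C
D(3)+D(3): 6 → G
C(2)+C(2): 4 → E
D(3)+N(13): 16 → Q
F(5)+E(4): 9 → J
H(7)+D(3): 10 → K
A(0)+C(2): 2 → C
U(20)+N(13): 33≡7 → H
O(14)+E(4): 18 → S
W(22)+D(3): 25 → Z
N(13)+C(2): 15 → P

BLCORCGEQJKCHSZP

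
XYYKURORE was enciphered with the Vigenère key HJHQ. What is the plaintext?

QPRUNIHBX

Repeat the key across the ciphertext: HJHQHJHQH
X(23)−H(7): 16 → Q
Y(24)−J(9): 15 → P
Y(24)−H(7): 17 → R
K(10)−Q(16): -6≡20 → U
U(20)−H(7): 13 → N
R(17)−J(9): 8 → I
O(14)−H(7): 7 → H
R(17)−Q(16): 1 → B
E(4)−H(7): -3≡23 → X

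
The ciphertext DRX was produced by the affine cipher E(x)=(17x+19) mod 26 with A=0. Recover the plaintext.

The inverse of 17 mod 26 is 23, since 17·23=391≡1. Apply D(y)=23·(y−19) mod 26:
D(3): 23·(3−19)=-368≡22 → W
R(17): 23·(17−19)=-46≡6 → G
X(23): 23·(23−19)=92≡14 → O

WGO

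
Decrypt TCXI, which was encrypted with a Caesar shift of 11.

T(19): 19−11=8 → I
C(2): 2−11=-9≡17 → R
X(23): 23−11=12 → M
I(8): 8−11=-3≡23 → X

IRMX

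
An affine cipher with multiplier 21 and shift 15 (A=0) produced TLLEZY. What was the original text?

UGGXYT

The inverse of 21 mod 26 is 5, since 21·5=105≡1. Apply D(y)=5·(y−15) mod 26:
T(19): 5·(19−15)=20 → U
L(11): 5·(11−15)=-20≡6 → G
L(11): 5·(11−15)=-20≡6 → G
E(4): 5·(4−15)=-55≡23 → X
Z(25): 5·(25−15)=50≡24 → Y
Y(24): 5·(24−15)=45≡19 → T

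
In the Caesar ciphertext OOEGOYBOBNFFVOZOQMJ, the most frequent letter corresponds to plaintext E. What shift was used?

10

The most frequent ciphertext letter is O (appears 6 times).
O is position 14; E is position 4.
Shift = 10.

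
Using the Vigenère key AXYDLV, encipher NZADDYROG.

NWYGOTRLE

Repeat the key across the message: AXYDLVAXY
N(13)+A(0): 13 → N
Z(25)+X(23): 48≡22 → W
A(0)+Y(24): 24 → Y
D(3)+D(3): 6 → G
D(3)+L(11): 14 → O
Y(24)+V(21): 45≡19 → T
R(17)+A(0): 17 → R
O(14)+X(23): 37≡11 → L
G(6)+Y(24): 30≡4 → E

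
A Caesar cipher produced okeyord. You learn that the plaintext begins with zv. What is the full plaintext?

From the crib: o(14)−z(25)=-11≡15, so the shift is 15.
Subtract 15 from each ciphertext letter:
o(14): 14−15=-1≡25 → z
k(10): 10−15=-5≡21 → v
e(4): 4−15=-11≡15 → p
y(24): 24−15=9 → j
o(14): 14−15=-1≡25 → z
r(17): 17−15=2 → c
d(3): 3−15=-12≡14 → o

zvpjzco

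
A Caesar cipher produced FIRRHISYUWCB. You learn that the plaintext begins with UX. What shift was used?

11

From the crib: F(5)−U(20)=-15≡11, so the shift is 11.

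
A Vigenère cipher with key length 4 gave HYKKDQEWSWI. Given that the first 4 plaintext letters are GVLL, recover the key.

Subtract each crib letter from the matching ciphertext letter (mod 26):
H(7)−G(6)=1 → B
Y(24)−V(21)=3 → D
K(10)−L(11)=-1≡25 → Z
K(10)−L(11)=-1≡25 → Z

BDZZ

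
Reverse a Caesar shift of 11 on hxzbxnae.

wmoqmcpt

h(7): 7−11=-4≡22 → w
x(23): 23−11=12 → m
z(25): 25−11=14 → o
b(1): 1−11=-10≡16 → q
x(23): 23−11=12 → m
n(13): 13−11=2 → c
a(0): 0−11=-11≡15 → p
e(4): 4−11=-7≡19 → t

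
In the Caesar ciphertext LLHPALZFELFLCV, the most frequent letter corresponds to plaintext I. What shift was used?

3

The most frequent ciphertext letter is L (appears 5 times).
L is position 11; I is position 8.
Shift = 3.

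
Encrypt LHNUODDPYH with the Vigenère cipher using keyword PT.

Repeat the key across the message: PTPTPTPTPT
L(11)+P(15): 26≡0 → A
H(7)+T(19): 26≡0 → A
N(13)+P(15): 28≡2 → C
U(20)+T(19): 39≡13 → N
O(14)+P(15): 29≡3 → D
D(3)+T(19): 22 → W
D(3)+P(15): 18 → S
P(15)+T(19): 34≡8 → I
Y(24)+P(15): 39≡13 → N
H(7)+T(19): 26≡0 → A

AACNDWSINA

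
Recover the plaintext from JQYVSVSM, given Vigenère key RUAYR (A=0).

SWYXBEYM

Repeat the key across the ciphertext: RUAYRRUA
J(9)−R(17): -8≡18 → S
Q(16)−U(20): -4≡22 → W
Y(24)−A(0): 24 → Y
V(21)−Y(24): -3≡23 → X
S(18)−R(17): 1 → B
V(21)−R(17): 4 → E
S(18)−U(20): -2≡24 → Y
M(12)−A(0): 12 → M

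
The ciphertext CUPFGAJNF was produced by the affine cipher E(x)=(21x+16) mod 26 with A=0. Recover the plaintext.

IUVXCYRLX

The inverse of 21 mod 26 is 5, since 21·5=105≡1. Apply D(y)=5·(y−16) mod 26:
C(2): 5·(2−16)=-70≡8 → I
U(20): 5·(20−16)=20 → U
P(15): 5·(15−16)=-5≡21 → V
F(5): 5·(5−16)=-55≡23 → X
G(6): 5·(6−16)=-50≡2 → C
A(0): 5·(0−16)=-80≡24 → Y
J(9): 5·(9−16)=-35≡17 → R
N(13): 5·(13−16)=-15≡11 → L
F(5): 5·(5−16)=-55≡23 → X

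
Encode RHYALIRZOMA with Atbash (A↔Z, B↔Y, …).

R(17) → I(8)
H(7) → S(18)
Y(24) → B(1)
A(0) → Z(25)
L(11) → O(14)
I(8) → R(17)
R(17) → I(8)
Z(25) → A(0)
O(14) → L(11)
M(12) → N(13)
A(0) → Z(25)

ISBZORIALNZ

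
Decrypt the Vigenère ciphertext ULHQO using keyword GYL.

ONWKQ

Repeat the key across the ciphertext: GYLGY
U(20)−G(6): 14 → O
L(11)−Y(24): -13≡13 → N
H(7)−L(11): -4≡22 → W
Q(16)−G(6): 10 → K
O(14)−Y(24): -10≡16 → Q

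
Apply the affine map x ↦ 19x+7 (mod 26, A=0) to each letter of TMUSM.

EBXLB

T(19): 19·19+7=368≡4 → E
M(12): 19·12+7=235≡1 → B
U(20): 19·20+7=387≡23 → X
S(18): 19·18+7=349≡11 → L
M(12): 19·12+7=235≡1 → B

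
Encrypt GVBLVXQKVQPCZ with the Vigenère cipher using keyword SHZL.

Repeat the key across the message: SHZLSHZLSHZLS
G(6)+S(18): 24 → Y
V(21)+H(7): 28≡2 → C
B(1)+Z(25): 26≡0 → A
L(11)+L(11): 22 → W
V(21)+S(18): 39≡13 → N
X(23)+H(7): 30≡4 → E
Q(16)+Z(25): 41≡15 → P
K(10)+L(11): 21 → V
V(21)+S(18): 39≡13 → N
Q(16)+H(7): 23 → X
P(15)+Z(25): 40≡14 → O
C(2)+L(11): 13 → N
Z(25)+S(18): 43≡17 → R

YCAWNEPVNXONR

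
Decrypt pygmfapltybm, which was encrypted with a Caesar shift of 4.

lucibwlhpuxi

p(15): 15−4=11 → l
y(24): 24−4=20 → u
g(6): 6−4=2 → c
m(12): 12−4=8 → i
f(5): 5−4=1 → b
a(0): 0−4=-4≡22 → w
p(15): 15−4=11 → l
l(11): 11−4=7 → h
t(19): 19−4=15 → p
y(24): 24−4=20 → u
b(1): 1−4=-3≡23 → x
m(12): 12−4=8 → i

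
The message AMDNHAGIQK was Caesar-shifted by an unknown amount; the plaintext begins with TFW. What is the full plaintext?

From the crib: A(0)−T(19)=-19≡7, so the shift is 7.
Subtract 7 from each ciphertext letter:
A(0): 0−7=-7≡19 → T
M(12): 12−7=5 → F
D(3): 3−7=-4≡22 → W
N(13): 13−7=6 → G
H(7): 7−7=0 → A
A(0): 0−7=-7≡19 → T
G(6): 6−7=-1≡25 → Z
I(8): 8−7=1 → B
Q(16): 16−7=9 → J
K(10): 10−7=3 → D

TFWGATZBJD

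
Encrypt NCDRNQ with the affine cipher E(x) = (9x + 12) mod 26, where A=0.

N(13): 9·13+12=129≡25 → Z
C(2): 9·2+12=30≡4 → E
D(3): 9·3+12=39≡13 → N
R(17): 9·17+12=165≡9 → J
N(13): 9·13+12=129≡25 → Z
Q(16): 9·16+12=156≡0 → A

ZENJZA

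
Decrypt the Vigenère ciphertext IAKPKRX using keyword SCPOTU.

QYVBRXF

Repeat the key across the ciphertext: SCPOTUS
I(8)−S(18): -10≡16 → Q
A(0)−C(2): -2≡24 → Y
K(10)−P(15): -5≡21 → V
P(15)−O(14): 1 → B
K(10)−T(19): -9≡17 → R
R(17)−U(20): -3≡23 → X
X(23)−S(18): 5 → F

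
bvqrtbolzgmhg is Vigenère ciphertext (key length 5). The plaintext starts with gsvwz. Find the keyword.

Subtract each crib letter from the matching ciphertext letter (mod 26):
b(1)−g(6)=-5≡21 → v
v(21)−s(18)=3 → d
q(16)−v(21)=-5≡21 → v
r(17)−w(22)=-5≡21 → v
t(19)−z(25)=-6≡20 → u

vdvvu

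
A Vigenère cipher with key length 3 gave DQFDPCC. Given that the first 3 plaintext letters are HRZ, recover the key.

WZG

Subtract each crib letter from the matching ciphertext letter (mod 26):
D(3)−H(7)=-4≡22 → W
Q(16)−R(17)=-1≡25 → Z
F(5)−Z(25)=-20≡6 → G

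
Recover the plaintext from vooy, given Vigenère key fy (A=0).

qqja

Repeat the key across the ciphertext: fyfy
v(21)−f(5): 16 → q
o(14)−y(24): -10≡16 → q
o(14)−f(5): 9 → j
y(24)−y(24): 0 → a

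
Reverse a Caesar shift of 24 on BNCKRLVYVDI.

DPEMTNXAXFK

B(1): 1−24=-23≡3 → D
N(13): 13−24=-11≡15 → P
C(2): 2−24=-22≡4 → E
K(10): 10−24=-14≡12 → M
R(17): 17−24=-7≡19 → T
L(11): 11−24=-13≡13 → N
V(21): 21−24=-3≡23 → X
Y(24): 24−24=0 → A
V(21): 21−24=-3≡23 → X
D(3): 3−24=-21≡5 → F
I(8): 8−24=-16≡10 → K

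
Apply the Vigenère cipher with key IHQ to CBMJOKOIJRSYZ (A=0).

Repeat the key across the message: IHQIHQIHQIHQI
C(2)+I(8): 10 → K
B(1)+H(7): 8 → I
M(12)+Q(16): 28≡2 → C
J(9)+I(8): 17 → R
O(14)+H(7): 21 → V
K(10)+Q(16): 26≡0 → A
O(14)+I(8): 22 → W
I(8)+H(7): 15 → P
J(9)+Q(16): 25 → Z
R(17)+I(8): 25 → Z
S(18)+H(7): 25 → Z
Y(24)+Q(16): 40≡14 → O
Z(25)+I(8): 33≡7 → H

KICRVAWPZZZOH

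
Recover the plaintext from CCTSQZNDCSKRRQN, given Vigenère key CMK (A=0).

AQJQEPLRSQYHPED

Repeat the key across the ciphertext: CMKCMKCMKCMKCMK
C(2)−C(2): 0 → A
C(2)−M(12): -10≡16 → Q
T(19)−K(10): 9 → J
S(18)−C(2): 16 → Q
Q(16)−M(12): 4 → E
Z(25)−K(10): 15 → P
N(13)−C(2): 11 → L
D(3)−M(12): -9≡17 → R
C(2)−K(10): -8≡18 → S
S(18)−C(2): 16 → Q
K(10)−M(12): -2≡24 → Y
R(17)−K(10): 7 → H
R(17)−C(2): 15 → P
Q(16)−M(12): 4 → E
N(13)−K(10): 3 → D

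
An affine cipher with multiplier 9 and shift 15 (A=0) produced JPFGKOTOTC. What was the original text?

The inverse of 9 mod 26 is 3, since 9·3=27≡1. Apply D(y)=3·(y−15) mod 26:
J(9): 3·(9−15)=-18≡8 → I
P(15): 3·(15−15)=0 → A
F(5): 3·(5−15)=-30≡22 → W
G(6): 3·(6−15)=-27≡25 → Z
K(10): 3·(10−15)=-15≡11 → L
O(14): 3·(14−15)=-3≡23 → X
T(19): 3·(19−15)=12 → M
O(14): 3·(14−15)=-3≡23 → X
T(19): 3·(19−15)=12 → M
C(2): 3·(2−15)=-39≡13 → N

IAWZLXMXMN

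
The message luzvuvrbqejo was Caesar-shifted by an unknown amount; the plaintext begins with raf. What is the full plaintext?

rafbabxhwkpu

From the crib: l(11)−r(17)=-6≡20, so the shift is 20.
Subtract 20 from each ciphertext letter:
l(11): 11−20=-9≡17 → r
u(20): 20−20=0 → a
z(25): 25−20=5 → f
v(21): 21−20=1 → b
u(20): 20−20=0 → a
v(21): 21−20=1 → b
r(17): 17−20=-3≡23 → x
b(1): 1−20=-19≡7 → h
q(16): 16−20=-4≡22 → w
e(4): 4−20=-16≡10 → k
j(9): 9−20=-11≡15 → p
o(14): 14−20=-6≡20 → u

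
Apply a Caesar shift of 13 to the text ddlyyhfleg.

d(3): 3+13=16 → q
d(3): 3+13=16 → q
l(11): 11+13=24 → y
y(24): 24+13=37≡11 → l
y(24): 24+13=37≡11 → l
h(7): 7+13=20 → u
f(5): 5+13=18 → s
l(11): 11+13=24 → y
e(4): 4+13=17 → r
g(6): 6+13=19 → t

qqyllusyrt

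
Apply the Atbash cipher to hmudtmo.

snfwgnl

h(7) → s(18)
m(12) → n(13)
u(20) → f(5)
d(3) → w(22)
t(19) → g(6)
m(12) → n(13)
o(14) → l(11)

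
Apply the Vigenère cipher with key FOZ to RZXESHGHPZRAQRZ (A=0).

WNWJGGLVOEFZVFY

Repeat the key across the message: FOZFOZFOZFOZFOZ
R(17)+F(5): 22 → W
Z(25)+O(14): 39≡13 → N
X(23)+Z(25): 48≡22 → W
E(4)+F(5): 9 → J
S(18)+O(14): 32≡6 → G
H(7)+Z(25): 32≡6 → G
G(6)+F(5): 11 → L
H(7)+O(14): 21 → V
P(15)+Z(25): 40≡14 → O
Z(25)+F(5): 30≡4 → E
R(17)+O(14): 31≡5 → F
A(0)+Z(25): 25 → Z
Q(16)+F(5): 21 → V
R(17)+O(14): 31≡5 → F
Z(25)+Z(25): 50≡24 → Y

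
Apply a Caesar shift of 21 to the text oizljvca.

jdugeqxv

o(14): 14+21=35≡9 → j
i(8): 8+21=29≡3 → d
z(25): 25+21=46≡20 → u
l(11): 11+21=32≡6 → g
j(9): 9+21=30≡4 → e
v(21): 21+21=42≡16 → q
c(2): 2+21=23 → x
a(0): 0+21=21 → v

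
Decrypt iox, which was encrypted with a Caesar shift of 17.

i(8): 8−17=-9≡17 → r
o(14): 14−17=-3≡23 → x
x(23): 23−17=6 → g

rxg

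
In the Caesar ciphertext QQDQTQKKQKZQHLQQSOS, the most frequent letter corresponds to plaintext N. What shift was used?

The most frequent ciphertext letter is Q (appears 8 times).
Q is position 16; N is position 13.
Shift = 3.

3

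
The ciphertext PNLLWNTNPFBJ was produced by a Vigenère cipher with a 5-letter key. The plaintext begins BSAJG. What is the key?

OVLCQ

Subtract each crib letter from the matching ciphertext letter (mod 26):
P(15)−B(1)=14 → O
N(13)−S(18)=-5≡21 → V
L(11)−A(0)=11 → L
L(11)−J(9)=2 → C
W(22)−G(6)=16 → Q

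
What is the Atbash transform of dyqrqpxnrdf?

wbjijkcmiwu

d(3) → w(22)
y(24) → b(1)
q(16) → j(9)
r(17) → i(8)
q(16) → j(9)
p(15) → k(10)
x(23) → c(2)
n(13) → m(12)
r(17) → i(8)
d(3) → w(22)
f(5) → u(20)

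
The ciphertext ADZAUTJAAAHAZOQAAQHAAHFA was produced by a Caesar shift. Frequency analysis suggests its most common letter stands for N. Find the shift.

13

The most frequent ciphertext letter is A (appears 11 times).
A is position 0; N is position 13.
Shift = -13≡13.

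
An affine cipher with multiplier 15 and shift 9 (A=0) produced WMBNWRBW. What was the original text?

NVWCNEWN

The inverse of 15 mod 26 is 7, since 15·7=105≡1. Apply D(y)=7·(y−9) mod 26:
W(22): 7·(22−9)=91≡13 → N
M(12): 7·(12−9)=21 → V
B(1): 7·(1−9)=-56≡22 → W
N(13): 7·(13−9)=28≡2 → C
W(22): 7·(22−9)=91≡13 → N
R(17): 7·(17−9)=56≡4 → E
B(1): 7·(1−9)=-56≡22 → W
W(22): 7·(22−9)=91≡13 → N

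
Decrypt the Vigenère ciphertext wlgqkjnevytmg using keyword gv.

Repeat the key across the ciphertext: gvgvgvgvgvgvg
w(22)−g(6): 16 → q
l(11)−v(21): -10≡16 → q
g(6)−g(6): 0 → a
q(16)−v(21): -5≡21 → v
k(10)−g(6): 4 → e
j(9)−v(21): -12≡14 → o
n(13)−g(6): 7 → h
e(4)−v(21): -17≡9 → j
v(21)−g(6): 15 → p
y(24)−v(21): 3 → d
t(19)−g(6): 13 → n
m(12)−v(21): -9≡17 → r
g(6)−g(6): 0 → a

qqaveohjpdnra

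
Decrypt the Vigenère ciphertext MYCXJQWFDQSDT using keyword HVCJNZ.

FDAOWRPKBHFEM

Repeat the key across the ciphertext: HVCJNZHVCJNZH
M(12)−H(7): 5 → F
Y(24)−V(21): 3 → D
C(2)−C(2): 0 → A
X(23)−J(9): 14 → O
J(9)−N(13): -4≡22 → W
Q(16)−Z(25): -9≡17 → R
W(22)−H(7): 15 → P
F(5)−V(21): -16≡10 → K
D(3)−C(2): 1 → B
Q(16)−J(9): 7 → H
S(18)−N(13): 5 → F
D(3)−Z(25): -22≡4 → E
T(19)−H(7): 12 → M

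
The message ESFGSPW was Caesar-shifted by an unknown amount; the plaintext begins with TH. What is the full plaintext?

From the crib: E(4)−T(19)=-15≡11, so the shift is 11.
Subtract 11 from each ciphertext letter:
E(4): 4−11=-7≡19 → T
S(18): 18−11=7 → H
F(5): 5−11=-6≡20 → U
G(6): 6−11=-5≡21 → V
S(18): 18−11=7 → H
P(15): 15−11=4 → E
W(22): 22−11=11 → L

THUVHEL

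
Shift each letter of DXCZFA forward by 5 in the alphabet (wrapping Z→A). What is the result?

D(3): 3+5=8 → I
X(23): 23+5=28≡2 → C
C(2): 2+5=7 → H
Z(25): 25+5=30≡4 → E
F(5): 5+5=10 → K
A(0): 0+5=5 → F

ICHEKF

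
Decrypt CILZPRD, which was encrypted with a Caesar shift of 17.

C(2): 2−17=-15≡11 → L
I(8): 8−17=-9≡17 → R
L(11): 11−17=-6≡20 → U
Z(25): 25−17=8 → I
P(15): 15−17=-2≡24 → Y
R(17): 17−17=0 → A
D(3): 3−17=-14≡12 → M

LRUIYAM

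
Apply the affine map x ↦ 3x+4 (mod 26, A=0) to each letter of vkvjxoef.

pipfvuqt

v(21): 3·21+4=67≡15 → p
k(10): 3·10+4=34≡8 → i
v(21): 3·21+4=67≡15 → p
j(9): 3·9+4=31≡5 → f
x(23): 3·23+4=73≡21 → v
o(14): 3·14+4=46≡20 → u
e(4): 3·4+4=16 → q
f(5): 3·5+4=19 → t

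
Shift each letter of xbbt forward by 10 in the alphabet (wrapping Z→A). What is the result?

hlld

x(23): 23+10=33≡7 → h
b(1): 1+10=11 → l
b(1): 1+10=11 → l
t(19): 19+10=29≡3 → d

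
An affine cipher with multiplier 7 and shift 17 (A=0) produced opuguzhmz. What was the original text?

hwtrtqgdq

The inverse of 7 mod 26 is 15, since 7·15=105≡1. Apply D(y)=15·(y−17) mod 26:
o(14): 15·(14−17)=-45≡7 → h
p(15): 15·(15−17)=-30≡22 → w
u(20): 15·(20−17)=45≡19 → t
g(6): 15·(6−17)=-165≡17 → r
u(20): 15·(20−17)=45≡19 → t
z(25): 15·(25−17)=120≡16 → q
h(7): 15·(7−17)=-150≡6 → g
m(12): 15·(12−17)=-75≡3 → d
z(25): 15·(25−17)=120≡16 → q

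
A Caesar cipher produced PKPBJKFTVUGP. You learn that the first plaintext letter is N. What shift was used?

From the crib: P(15)−N(13)=2, so the shift is 2.

2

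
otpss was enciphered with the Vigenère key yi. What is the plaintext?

Repeat the key across the ciphertext: yiyiy
o(14)−y(24): -10≡16 → q
t(19)−i(8): 11 → l
p(15)−y(24): -9≡17 → r
s(18)−i(8): 10 → k
s(18)−y(24): -6≡20 → u

qlrku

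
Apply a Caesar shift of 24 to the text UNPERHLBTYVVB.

SLNCPFJZRWTTZ

U(20): 20+24=44≡18 → S
N(13): 13+24=37≡11 → L
P(15): 15+24=39≡13 → N
E(4): 4+24=28≡2 → C
R(17): 17+24=41≡15 → P
H(7): 7+24=31≡5 → F
L(11): 11+24=35≡9 → J
B(1): 1+24=25 → Z
T(19): 19+24=43≡17 → R
Y(24): 24+24=48≡22 → W
V(21): 21+24=45≡19 → T
V(21): 21+24=45≡19 → T
B(1): 1+24=25 → Z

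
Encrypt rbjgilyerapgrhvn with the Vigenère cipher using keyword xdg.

oepdlrvhxxsmokbk

Repeat the key across the message: xdgxdgxdgxdgxdgx
r(17)+x(23): 40≡14 → o
b(1)+d(3): 4 → e
j(9)+g(6): 15 → p
g(6)+x(23): 29≡3 → d
i(8)+d(3): 11 → l
l(11)+g(6): 17 → r
y(24)+x(23): 47≡21 → v
e(4)+d(3): 7 → h
r(17)+g(6): 23 → x
a(0)+x(23): 23 → x
p(15)+d(3): 18 → s
g(6)+g(6): 12 → m
r(17)+x(23): 40≡14 → o
h(7)+d(3): 10 → k
v(21)+g(6): 27≡1 → b
n(13)+x(23): 36≡10 → k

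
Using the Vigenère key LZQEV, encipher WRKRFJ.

Repeat the key across the message: LZQEVL
W(22)+L(11): 33≡7 → H
R(17)+Z(25): 42≡16 → Q
K(10)+Q(16): 26≡0 → A
R(17)+E(4): 21 → V
F(5)+V(21): 26≡0 → A
J(9)+L(11): 20 → U

HQAVAU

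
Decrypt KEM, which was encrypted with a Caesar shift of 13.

XRZ

K(10): 10−13=-3≡23 → X
E(4): 4−13=-9≡17 → R
M(12): 12−13=-1≡25 → Z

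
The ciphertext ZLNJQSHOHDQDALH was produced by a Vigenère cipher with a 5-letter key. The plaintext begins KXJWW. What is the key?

Subtract each crib letter from the matching ciphertext letter (mod 26):
Z(25)−K(10)=15 → P
L(11)−X(23)=-12≡14 → O
N(13)−J(9)=4 → E
J(9)−W(22)=-13≡13 → N
Q(16)−W(22)=-6≡20 → U

POENU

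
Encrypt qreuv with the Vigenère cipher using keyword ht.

xklnc

Repeat the key across the message: hthth
q(16)+h(7): 23 → x
r(17)+t(19): 36≡10 → k
e(4)+h(7): 11 → l
u(20)+t(19): 39≡13 → n
v(21)+h(7): 28≡2 → c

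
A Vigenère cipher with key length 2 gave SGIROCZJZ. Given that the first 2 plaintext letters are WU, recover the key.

WM

Subtract each crib letter from the matching ciphertext letter (mod 26):
S(18)−W(22)=-4≡22 → W
G(6)−U(20)=-14≡12 → M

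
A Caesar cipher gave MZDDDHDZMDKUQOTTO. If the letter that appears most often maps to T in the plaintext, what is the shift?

10

The most frequent ciphertext letter is D (appears 5 times).
D is position 3; T is position 19.
Shift = -16≡10.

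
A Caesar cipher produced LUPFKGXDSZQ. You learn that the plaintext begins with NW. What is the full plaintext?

From the crib: L(11)−N(13)=-2≡24, so the shift is 24.
Subtract 24 from each ciphertext letter:
L(11): 11−24=-13≡13 → N
U(20): 20−24=-4≡22 → W
P(15): 15−24=-9≡17 → R
F(5): 5−24=-19≡7 → H
K(10): 10−24=-14≡12 → M
G(6): 6−24=-18≡8 → I
X(23): 23−24=-1≡25 → Z
D(3): 3−24=-21≡5 → F
S(18): 18−24=-6≡20 → U
Z(25): 25−24=1 → B
Q(16): 16−24=-8≡18 → S

NWRHMIZFUBS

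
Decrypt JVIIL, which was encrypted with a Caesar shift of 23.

J(9): 9−23=-14≡12 → M
V(21): 21−23=-2≡24 → Y
I(8): 8−23=-15≡11 → L
I(8): 8−23=-15≡11 → L
L(11): 11−23=-12≡14 → O

MYLLO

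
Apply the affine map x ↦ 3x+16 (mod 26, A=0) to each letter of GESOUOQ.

G(6): 3·6+16=34≡8 → I
E(4): 3·4+16=28≡2 → C
S(18): 3·18+16=70≡18 → S
O(14): 3·14+16=58≡6 → G
U(20): 3·20+16=76≡24 → Y
O(14): 3·14+16=58≡6 → G
Q(16): 3·16+16=64≡12 → M

ICSGYGM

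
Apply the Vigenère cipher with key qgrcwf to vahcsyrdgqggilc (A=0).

Repeat the key across the message: qgrcwfqgrcwfqgr
v(21)+q(16): 37≡11 → l
a(0)+g(6): 6 → g
h(7)+r(17): 24 → y
c(2)+c(2): 4 → e
s(18)+w(22): 40≡14 → o
y(24)+f(5): 29≡3 → d
r(17)+q(16): 33≡7 → h
d(3)+g(6): 9 → j
g(6)+r(17): 23 → x
q(16)+c(2): 18 → s
g(6)+w(22): 28≡2 → c
g(6)+f(5): 11 → l
i(8)+q(16): 24 → y
l(11)+g(6): 17 → r
c(2)+r(17): 19 → t

lgyeodhjxsclyrt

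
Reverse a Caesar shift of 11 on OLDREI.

DASGTX

O(14): 14−11=3 → D
L(11): 11−11=0 → A
D(3): 3−11=-8≡18 → S
R(17): 17−11=6 → G
E(4): 4−11=-7≡19 → T
I(8): 8−11=-3≡23 → X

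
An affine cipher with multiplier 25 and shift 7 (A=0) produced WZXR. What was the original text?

LIKQ

The inverse of 25 mod 26 is 25, since 25·25=625≡1. Apply D(y)=25·(y−7) mod 26:
W(22): 25·(22−7)=375≡11 → L
Z(25): 25·(25−7)=450≡8 → I
X(23): 25·(23−7)=400≡10 → K
R(17): 25·(17−7)=250≡16 → Q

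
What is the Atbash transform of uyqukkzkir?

fbjfppapri

u(20) → f(5)
y(24) → b(1)
q(16) → j(9)
u(20) → f(5)
k(10) → p(15)
k(10) → p(15)
z(25) → a(0)
k(10) → p(15)
i(8) → r(17)
r(17) → i(8)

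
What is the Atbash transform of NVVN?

N(13) → M(12)
V(21) → E(4)
V(21) → E(4)
N(13) → M(12)

MEEM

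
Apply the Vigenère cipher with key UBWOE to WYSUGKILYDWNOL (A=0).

Repeat the key across the message: UBWOEUBWOEUBWO
W(22)+U(20): 42≡16 → Q
Y(24)+B(1): 25 → Z
S(18)+W(22): 40≡14 → O
U(20)+O(14): 34≡8 → I
G(6)+E(4): 10 → K
K(10)+U(20): 30≡4 → E
I(8)+B(1): 9 → J
L(11)+W(22): 33≡7 → H
Y(24)+O(14): 38≡12 → M
D(3)+E(4): 7 → H
W(22)+U(20): 42≡16 → Q
N(13)+B(1): 14 → O
O(14)+W(22): 36≡10 → K
L(11)+O(14): 25 → Z

QZOIKEJHMHQOKZ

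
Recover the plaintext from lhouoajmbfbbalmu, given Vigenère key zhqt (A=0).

maybptttcylibewb

Repeat the key across the ciphertext: zhqtzhqtzhqtzhqt
l(11)−z(25): -14≡12 → m
h(7)−h(7): 0 → a
o(14)−q(16): -2≡24 → y
u(20)−t(19): 1 → b
o(14)−z(25): -11≡15 → p
a(0)−h(7): -7≡19 → t
j(9)−q(16): -7≡19 → t
m(12)−t(19): -7≡19 → t
b(1)−z(25): -24≡2 → c
f(5)−h(7): -2≡24 → y
b(1)−q(16): -15≡11 → l
b(1)−t(19): -18≡8 → i
a(0)−z(25): -25≡1 → b
l(11)−h(7): 4 → e
m(12)−q(16): -4≡22 → w
u(20)−t(19): 1 → b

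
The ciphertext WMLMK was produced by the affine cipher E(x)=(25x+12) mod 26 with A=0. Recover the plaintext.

The inverse of 25 mod 26 is 25, since 25·25=625≡1. Apply D(y)=25·(y−12) mod 26:
W(22): 25·(22−12)=250≡16 → Q
M(12): 25·(12−12)=0 → A
L(11): 25·(11−12)=-25≡1 → B
M(12): 25·(12−12)=0 → A
K(10): 25·(10−12)=-50≡2 → C

QABAC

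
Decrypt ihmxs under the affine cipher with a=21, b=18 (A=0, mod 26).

The inverse of 21 mod 26 is 5, since 21·5=105≡1. Apply D(y)=5·(y−18) mod 26:
i(8): 5·(8−18)=-50≡2 → c
h(7): 5·(7−18)=-55≡23 → x
m(12): 5·(12−18)=-30≡22 → w
x(23): 5·(23−18)=25 → z
s(18): 5·(18−18)=0 → a

cxwza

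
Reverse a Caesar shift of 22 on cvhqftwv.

gzlujxaz

c(2): 2−22=-20≡6 → g
v(21): 21−22=-1≡25 → z
h(7): 7−22=-15≡11 → l
q(16): 16−22=-6≡20 → u
f(5): 5−22=-17≡9 → j
t(19): 19−22=-3≡23 → x
w(22): 22−22=0 → a
v(21): 21−22=-1≡25 → z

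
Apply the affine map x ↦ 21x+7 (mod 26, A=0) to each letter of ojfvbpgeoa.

o(14): 21·14+7=301≡15 → p
j(9): 21·9+7=196≡14 → o
f(5): 21·5+7=112≡8 → i
v(21): 21·21+7=448≡6 → g
b(1): 21·1+7=28≡2 → c
p(15): 21·15+7=322≡10 → k
g(6): 21·6+7=133≡3 → d
e(4): 21·4+7=91≡13 → n
o(14): 21·14+7=301≡15 → p
a(0): 21·0+7=7 → h

poigckdnph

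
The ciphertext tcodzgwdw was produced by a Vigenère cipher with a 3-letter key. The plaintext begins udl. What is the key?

Subtract each crib letter from the matching ciphertext letter (mod 26):
t(19)−u(20)=-1≡25 → z
c(2)−d(3)=-1≡25 → z
o(14)−l(11)=3 → d

zzd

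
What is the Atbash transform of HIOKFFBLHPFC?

H(7) → S(18)
I(8) → R(17)
O(14) → L(11)
K(10) → P(15)
F(5) → U(20)
F(5) → U(20)
B(1) → Y(24)
L(11) → O(14)
H(7) → S(18)
P(15) → K(10)
F(5) → U(20)
C(2) → X(23)

SRLPUUYOSKUX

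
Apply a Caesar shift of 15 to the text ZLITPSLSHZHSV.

Z(25): 25+15=40≡14 → O
L(11): 11+15=26≡0 → A
I(8): 8+15=23 → X
T(19): 19+15=34≡8 → I
P(15): 15+15=30≡4 → E
S(18): 18+15=33≡7 → H
L(11): 11+15=26≡0 → A
S(18): 18+15=33≡7 → H
H(7): 7+15=22 → W
Z(25): 25+15=40≡14 → O
H(7): 7+15=22 → W
S(18): 18+15=33≡7 → H
V(21): 21+15=36≡10 → K

OAXIEHAHWOWHK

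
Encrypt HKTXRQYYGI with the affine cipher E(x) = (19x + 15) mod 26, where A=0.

SXMKAHDDZL

H(7): 19·7+15=148≡18 → S
K(10): 19·10+15=205≡23 → X
T(19): 19·19+15=376≡12 → M
X(23): 19·23+15=452≡10 → K
R(17): 19·17+15=338≡0 → A
Q(16): 19·16+15=319≡7 → H
Y(24): 19·24+15=471≡3 → D
Y(24): 19·24+15=471≡3 → D
G(6): 19·6+15=129≡25 → Z
I(8): 19·8+15=167≡11 → L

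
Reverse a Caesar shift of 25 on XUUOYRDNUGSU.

YVVPZSEOVHTV

X(23): 23−25=-2≡24 → Y
U(20): 20−25=-5≡21 → V
U(20): 20−25=-5≡21 → V
O(14): 14−25=-11≡15 → P
Y(24): 24−25=-1≡25 → Z
R(17): 17−25=-8≡18 → S
D(3): 3−25=-22≡4 → E
N(13): 13−25=-12≡14 → O
U(20): 20−25=-5≡21 → V
G(6): 6−25=-19≡7 → H
S(18): 18−25=-7≡19 → T
U(20): 20−25=-5≡21 → V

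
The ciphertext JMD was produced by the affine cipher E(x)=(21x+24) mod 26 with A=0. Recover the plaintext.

DSZ

The inverse of 21 mod 26 is 5, since 21·5=105≡1. Apply D(y)=5·(y−24) mod 26:
J(9): 5·(9−24)=-75≡3 → D
M(12): 5·(12−24)=-60≡18 → S
D(3): 5·(3−24)=-105≡25 → Z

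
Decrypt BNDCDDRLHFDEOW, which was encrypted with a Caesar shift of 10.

RDTSTTHBXVTUEM

B(1): 1−10=-9≡17 → R
N(13): 13−10=3 → D
D(3): 3−10=-7≡19 → T
C(2): 2−10=-8≡18 → S
D(3): 3−10=-7≡19 → T
D(3): 3−10=-7≡19 → T
R(17): 17−10=7 → H
L(11): 11−10=1 → B
H(7): 7−10=-3≡23 → X
F(5): 5−10=-5≡21 → V
D(3): 3−10=-7≡19 → T
E(4): 4−10=-6≡20 → U
O(14): 14−10=4 → E
W(22): 22−10=12 → M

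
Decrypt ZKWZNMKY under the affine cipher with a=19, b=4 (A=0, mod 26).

XOQXVKOM

The inverse of 19 mod 26 is 11, since 19·11=209≡1. Apply D(y)=11·(y−4) mod 26:
Z(25): 11·(25−4)=231≡23 → X
K(10): 11·(10−4)=66≡14 → O
W(22): 11·(22−4)=198≡16 → Q
Z(25): 11·(25−4)=231≡23 → X
N(13): 11·(13−4)=99≡21 → V
M(12): 11·(12−4)=88≡10 → K
K(10): 11·(10−4)=66≡14 → O
Y(24): 11·(24−4)=220≡12 → M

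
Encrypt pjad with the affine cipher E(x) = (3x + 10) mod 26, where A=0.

dlkt

p(15): 3·15+10=55≡3 → d
j(9): 3·9+10=37≡11 → l
a(0): 3·0+10=10 → k
d(3): 3·3+10=19 → t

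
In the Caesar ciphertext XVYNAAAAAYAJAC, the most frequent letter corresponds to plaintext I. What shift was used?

18

The most frequent ciphertext letter is A (appears 7 times).
A is position 0; I is position 8.
Shift = -8≡18.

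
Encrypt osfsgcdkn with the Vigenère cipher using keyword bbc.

Repeat the key across the message: bbcbbcbbc
o(14)+b(1): 15 → p
s(18)+b(1): 19 → t
f(5)+c(2): 7 → h
s(18)+b(1): 19 → t
g(6)+b(1): 7 → h
c(2)+c(2): 4 → e
d(3)+b(1): 4 → e
k(10)+b(1): 11 → l
n(13)+c(2): 15 → p

pththeelp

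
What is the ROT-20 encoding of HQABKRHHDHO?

BKUVELBBXBI

H(7): 7+20=27≡1 → B
Q(16): 16+20=36≡10 → K
A(0): 0+20=20 → U
B(1): 1+20=21 → V
K(10): 10+20=30≡4 → E
R(17): 17+20=37≡11 → L
H(7): 7+20=27≡1 → B
H(7): 7+20=27≡1 → B
D(3): 3+20=23 → X
H(7): 7+20=27≡1 → B
O(14): 14+20=34≡8 → I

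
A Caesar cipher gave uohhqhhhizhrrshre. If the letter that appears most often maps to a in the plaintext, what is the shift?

The most frequent ciphertext letter is h (appears 7 times).
h is position 7; a is position 0.
Shift = 7.

7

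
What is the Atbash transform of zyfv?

z(25) → a(0)
y(24) → b(1)
f(5) → u(20)
v(21) → e(4)

abue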